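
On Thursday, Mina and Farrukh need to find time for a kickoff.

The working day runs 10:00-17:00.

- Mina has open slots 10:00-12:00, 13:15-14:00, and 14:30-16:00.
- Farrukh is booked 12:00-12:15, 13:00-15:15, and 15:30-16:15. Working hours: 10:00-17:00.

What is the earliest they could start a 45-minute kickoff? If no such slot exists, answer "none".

Farrukh free within 10:00–17:00: 10:00–12:00, 12:15–13:00, 15:15–15:30, 16:15–17:00.
Mina ∩ Farrukh: 10:00–12:00, 15:15–15:30.
Windows ≥ 45 min: 10:00–12:00.
Earliest such window starts at 10:00.

10:00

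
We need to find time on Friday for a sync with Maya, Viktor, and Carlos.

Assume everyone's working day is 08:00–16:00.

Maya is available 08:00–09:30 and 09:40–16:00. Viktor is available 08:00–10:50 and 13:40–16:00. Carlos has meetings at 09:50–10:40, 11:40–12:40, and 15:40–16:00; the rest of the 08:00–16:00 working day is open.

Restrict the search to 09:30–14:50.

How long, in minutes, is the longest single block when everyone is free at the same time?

70 minutes

Carlos free within 08:00–16:00: 08:00–09:50, 10:40–11:40, 12:40–15:40.
Maya ∩ Viktor: 08:00–09:30, 09:40–10:50, 13:40–16:00.
Maya ∩ Viktor ∩ Carlos: 08:00–09:30, 09:40–09:50, 10:40–10:50, 13:40–15:40.
Restricted to 09:30–14:50: 09:40–09:50, 10:40–10:50, 13:40–14:50.
Common window lengths: 10, 10, 70 min; longest is 70.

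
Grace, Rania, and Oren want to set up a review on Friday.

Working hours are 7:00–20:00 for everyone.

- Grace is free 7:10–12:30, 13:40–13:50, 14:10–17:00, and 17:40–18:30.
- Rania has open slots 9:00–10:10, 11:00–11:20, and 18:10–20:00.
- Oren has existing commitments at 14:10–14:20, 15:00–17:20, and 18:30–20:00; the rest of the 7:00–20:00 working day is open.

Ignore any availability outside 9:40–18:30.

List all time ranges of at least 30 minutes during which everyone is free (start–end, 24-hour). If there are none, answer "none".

Oren free within 07:00–20:00: 07:00–14:10, 14:20–15:00, 17:20–18:30.
Grace ∩ Rania: 09:00–10:10, 11:00–11:20, 18:10–18:30.
Grace ∩ Rania ∩ Oren: 09:00–10:10, 11:00–11:20, 18:10–18:30.
Restricted to 09:40–18:30: 09:40–10:10, 11:00–11:20, 18:10–18:30.
Windows ≥ 30 min: 09:40–10:10.

09:40–10:10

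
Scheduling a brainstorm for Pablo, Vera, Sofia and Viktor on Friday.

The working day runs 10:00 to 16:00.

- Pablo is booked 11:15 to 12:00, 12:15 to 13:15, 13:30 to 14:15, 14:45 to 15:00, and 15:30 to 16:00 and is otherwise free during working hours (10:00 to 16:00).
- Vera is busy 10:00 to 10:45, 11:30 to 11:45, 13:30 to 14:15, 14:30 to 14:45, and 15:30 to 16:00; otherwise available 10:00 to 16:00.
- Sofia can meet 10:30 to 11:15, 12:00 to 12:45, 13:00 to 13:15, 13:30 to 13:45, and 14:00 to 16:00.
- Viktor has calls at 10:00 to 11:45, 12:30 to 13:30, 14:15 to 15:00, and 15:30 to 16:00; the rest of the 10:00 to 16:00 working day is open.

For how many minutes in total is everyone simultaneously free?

Pablo free within 10:00–16:00: 10:00–11:15, 12:00–12:15, 13:15–13:30, 14:15–14:45, 15:00–15:30.
Vera free within 10:00–16:00: 10:45–11:30, 11:45–13:30, 14:15–14:30, 14:45–15:30.
Viktor free within 10:00–16:00: 11:45–12:30, 13:30–14:15, 15:00–15:30.
Pablo ∩ Vera: 10:45–11:15, 12:00–12:15, 13:15–13:30, 14:15–14:30, 15:00–15:30.
Pablo ∩ Vera ∩ Sofia: 10:45–11:15, 12:00–12:15, 14:15–14:30, 15:00–15:30.
Pablo ∩ Vera ∩ Sofia ∩ Viktor: 12:00–12:15, 15:00–15:30.
Total common minutes: 15 + 30 = 45.

45 minutes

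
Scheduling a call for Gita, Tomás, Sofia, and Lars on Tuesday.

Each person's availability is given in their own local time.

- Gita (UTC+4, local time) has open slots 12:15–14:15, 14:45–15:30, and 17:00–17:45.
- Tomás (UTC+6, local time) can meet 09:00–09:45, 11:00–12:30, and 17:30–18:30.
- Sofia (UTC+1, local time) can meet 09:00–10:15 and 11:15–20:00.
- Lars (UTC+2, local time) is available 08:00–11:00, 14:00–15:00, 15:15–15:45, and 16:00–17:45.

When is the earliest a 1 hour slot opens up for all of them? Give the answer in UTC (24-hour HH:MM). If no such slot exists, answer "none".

none

Gita → UTC: 08:15–10:15, 10:45–11:30, 13:00–13:45.
Tomás → UTC: 03:00–03:45, 05:00–06:30, 11:30–12:30.
Sofia → UTC: 08:00–09:15, 10:15–19:00.
Lars → UTC: 06:00–09:00, 12:00–13:00, 13:15–13:45, 14:00–15:45.
Gita ∩ Tomás: (none).
Gita ∩ Tomás ∩ Sofia: (none).
Gita ∩ Tomás ∩ Sofia ∩ Lars: (none).
Windows ≥ 60 min: (none).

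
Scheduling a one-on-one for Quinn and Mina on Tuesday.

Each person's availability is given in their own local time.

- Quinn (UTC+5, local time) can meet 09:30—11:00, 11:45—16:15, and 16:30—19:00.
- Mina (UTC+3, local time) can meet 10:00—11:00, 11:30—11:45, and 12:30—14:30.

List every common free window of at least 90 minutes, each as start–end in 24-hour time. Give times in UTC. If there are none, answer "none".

09:30–11:15

Quinn → UTC: 04:30–06:00, 06:45–11:15, 11:30–14:00.
Mina → UTC: 07:00–08:00, 08:30–08:45, 09:30–11:30.
Quinn ∩ Mina: 07:00–08:00, 08:30–08:45, 09:30–11:15.
Windows ≥ 90 min: 09:30–11:15.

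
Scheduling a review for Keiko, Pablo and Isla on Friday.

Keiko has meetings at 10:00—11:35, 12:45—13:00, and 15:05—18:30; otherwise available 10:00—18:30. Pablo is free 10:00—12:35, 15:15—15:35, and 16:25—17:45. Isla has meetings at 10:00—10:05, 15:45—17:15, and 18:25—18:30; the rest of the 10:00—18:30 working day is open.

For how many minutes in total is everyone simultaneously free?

Keiko free within 10:00–18:30: 11:35–12:45, 13:00–15:05.
Isla free within 10:00–18:30: 10:05–15:45, 17:15–18:25.
Keiko ∩ Pablo: 11:35–12:35.
Keiko ∩ Pablo ∩ Isla: 11:35–12:35.
Total common minutes: 60.

60 minutes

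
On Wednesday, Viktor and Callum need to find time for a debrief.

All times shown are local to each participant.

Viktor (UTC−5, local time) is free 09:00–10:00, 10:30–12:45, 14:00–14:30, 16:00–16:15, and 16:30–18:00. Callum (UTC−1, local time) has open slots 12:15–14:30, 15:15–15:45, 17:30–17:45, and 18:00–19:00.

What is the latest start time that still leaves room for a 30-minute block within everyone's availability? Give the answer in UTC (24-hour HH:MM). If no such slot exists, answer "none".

Viktor → UTC: 14:00–15:00, 15:30–17:45, 19:00–19:30, 21:00–21:15, 21:30–23:00.
Callum → UTC: 13:15–15:30, 16:15–16:45, 18:30–18:45, 19:00–20:00.
Viktor ∩ Callum: 14:00–15:00, 16:15–16:45, 19:00–19:30.
Windows ≥ 30 min: 14:00–15:00, 16:15–16:45, 19:00–19:30.
Latest start in the last window 19:00–19:30 is 19:30 − 30 min = 19:00.

19:00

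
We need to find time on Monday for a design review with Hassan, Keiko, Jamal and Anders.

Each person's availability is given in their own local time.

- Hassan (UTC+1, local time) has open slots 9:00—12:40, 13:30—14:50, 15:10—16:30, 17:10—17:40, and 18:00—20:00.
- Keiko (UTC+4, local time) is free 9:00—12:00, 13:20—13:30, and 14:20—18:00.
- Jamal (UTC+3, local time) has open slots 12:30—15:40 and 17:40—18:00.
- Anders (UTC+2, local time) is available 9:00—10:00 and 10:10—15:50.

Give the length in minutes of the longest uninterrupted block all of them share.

80 minutes

Hassan → UTC: 08:00–11:40, 12:30–13:50, 14:10–15:30, 16:10–16:40, 17:00–19:00.
Keiko → UTC: 05:00–08:00, 09:20–09:30, 10:20–14:00.
Jamal → UTC: 09:30–12:40, 14:40–15:00.
Anders → UTC: 07:00–08:00, 08:10–13:50.
Hassan ∩ Keiko: 09:20–09:30, 10:20–11:40, 12:30–13:50.
Hassan ∩ Keiko ∩ Jamal: 10:20–11:40, 12:30–12:40.
Hassan ∩ Keiko ∩ Jamal ∩ Anders: 10:20–11:40, 12:30–12:40.
Common window lengths: 80, 10 min; longest is 80.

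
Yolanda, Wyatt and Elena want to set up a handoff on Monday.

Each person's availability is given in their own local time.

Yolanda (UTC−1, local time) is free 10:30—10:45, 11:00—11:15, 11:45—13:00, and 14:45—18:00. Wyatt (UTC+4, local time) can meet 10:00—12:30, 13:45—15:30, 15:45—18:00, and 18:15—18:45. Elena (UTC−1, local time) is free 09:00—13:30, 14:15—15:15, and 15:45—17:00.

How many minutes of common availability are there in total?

90 minutes

Yolanda → UTC: 11:30–11:45, 12:00–12:15, 12:45–14:00, 15:45–19:00.
Wyatt → UTC: 06:00–08:30, 09:45–11:30, 11:45–14:00, 14:15–14:45.
Elena → UTC: 10:00–14:30, 15:15–16:15, 16:45–18:00.
Yolanda ∩ Wyatt: 12:00–12:15, 12:45–14:00.
Yolanda ∩ Wyatt ∩ Elena: 12:00–12:15, 12:45–14:00.
Total common minutes: 15 + 75 = 90.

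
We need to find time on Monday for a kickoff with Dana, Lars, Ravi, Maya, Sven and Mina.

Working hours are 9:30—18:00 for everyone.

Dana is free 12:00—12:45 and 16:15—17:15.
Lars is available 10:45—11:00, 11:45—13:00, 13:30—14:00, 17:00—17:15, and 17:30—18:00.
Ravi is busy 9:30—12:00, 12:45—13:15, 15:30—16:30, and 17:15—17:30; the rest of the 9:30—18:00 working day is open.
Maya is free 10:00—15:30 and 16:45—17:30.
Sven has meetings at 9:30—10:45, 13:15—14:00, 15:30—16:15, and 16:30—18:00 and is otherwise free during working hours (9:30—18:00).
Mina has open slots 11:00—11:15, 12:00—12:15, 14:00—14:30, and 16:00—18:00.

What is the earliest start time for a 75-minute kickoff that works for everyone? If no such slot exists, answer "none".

none

Ravi free within 09:30–18:00: 12:00–12:45, 13:15–15:30, 16:30–17:15, 17:30–18:00.
Sven free within 09:30–18:00: 10:45–13:15, 14:00–15:30, 16:15–16:30.
Dana ∩ Lars: 12:00–12:45, 17:00–17:15.
Dana ∩ Lars ∩ Ravi: 12:00–12:45, 17:00–17:15.
Dana ∩ Lars ∩ Ravi ∩ Maya: 12:00–12:45, 17:00–17:15.
Dana ∩ Lars ∩ Ravi ∩ Maya ∩ Sven: 12:00–12:45.
Dana ∩ Lars ∩ Ravi ∩ Maya ∩ Sven ∩ Mina: 12:00–12:15.
Windows ≥ 75 min: (none).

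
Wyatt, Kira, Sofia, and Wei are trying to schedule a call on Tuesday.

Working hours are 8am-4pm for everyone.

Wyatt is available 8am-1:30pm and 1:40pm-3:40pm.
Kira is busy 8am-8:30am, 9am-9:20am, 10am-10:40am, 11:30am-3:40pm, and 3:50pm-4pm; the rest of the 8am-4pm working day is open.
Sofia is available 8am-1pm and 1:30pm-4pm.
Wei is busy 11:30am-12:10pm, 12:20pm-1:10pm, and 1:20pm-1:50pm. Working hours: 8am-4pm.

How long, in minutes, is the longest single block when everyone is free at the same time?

Kira free within 08:00–16:00: 08:30–09:00, 09:20–10:00, 10:40–11:30, 15:40–15:50.
Wei free within 08:00–16:00: 08:00–11:30, 12:10–12:20, 13:10–13:20, 13:50–16:00.
Wyatt ∩ Kira: 08:30–09:00, 09:20–10:00, 10:40–11:30.
Wyatt ∩ Kira ∩ Sofia: 08:30–09:00, 09:20–10:00, 10:40–11:30.
Wyatt ∩ Kira ∩ Sofia ∩ Wei: 08:30–09:00, 09:20–10:00, 10:40–11:30.
Common window lengths: 30, 40, 50 min; longest is 50.

50 minutes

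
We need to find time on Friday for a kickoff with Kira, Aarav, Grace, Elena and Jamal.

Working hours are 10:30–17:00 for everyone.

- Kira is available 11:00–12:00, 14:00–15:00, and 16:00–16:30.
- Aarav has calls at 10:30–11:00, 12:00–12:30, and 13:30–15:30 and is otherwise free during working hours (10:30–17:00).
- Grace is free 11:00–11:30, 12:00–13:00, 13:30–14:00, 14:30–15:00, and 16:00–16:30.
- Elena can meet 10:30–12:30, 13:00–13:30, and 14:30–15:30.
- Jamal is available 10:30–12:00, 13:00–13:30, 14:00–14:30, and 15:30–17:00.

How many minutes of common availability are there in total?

30 minutes

Aarav free within 10:30–17:00: 11:00–12:00, 12:30–13:30, 15:30–17:00.
Kira ∩ Aarav: 11:00–12:00, 16:00–16:30.
Kira ∩ Aarav ∩ Grace: 11:00–11:30, 16:00–16:30.
Kira ∩ Aarav ∩ Grace ∩ Elena: 11:00–11:30.
Kira ∩ Aarav ∩ Grace ∩ Elena ∩ Jamal: 11:00–11:30.
Total common minutes: 30.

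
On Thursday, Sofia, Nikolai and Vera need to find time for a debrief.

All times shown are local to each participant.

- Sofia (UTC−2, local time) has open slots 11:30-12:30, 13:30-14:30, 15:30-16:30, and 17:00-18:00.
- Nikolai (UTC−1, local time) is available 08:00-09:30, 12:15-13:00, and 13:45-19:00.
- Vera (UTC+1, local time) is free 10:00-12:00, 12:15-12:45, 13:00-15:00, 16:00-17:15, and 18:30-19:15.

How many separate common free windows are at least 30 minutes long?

3

Sofia → UTC: 13:30–14:30, 15:30–16:30, 17:30–18:30, 19:00–20:00.
Nikolai → UTC: 09:00–10:30, 13:15–14:00, 14:45–20:00.
Vera → UTC: 09:00–11:00, 11:15–11:45, 12:00–14:00, 15:00–16:15, 17:30–18:15.
Sofia ∩ Nikolai: 13:30–14:00, 15:30–16:30, 17:30–18:30, 19:00–20:00.
Sofia ∩ Nikolai ∩ Vera: 13:30–14:00, 15:30–16:15, 17:30–18:15.
Windows ≥ 30 min: 13:30–14:00, 15:30–16:15, 17:30–18:15.
That's 3 windows.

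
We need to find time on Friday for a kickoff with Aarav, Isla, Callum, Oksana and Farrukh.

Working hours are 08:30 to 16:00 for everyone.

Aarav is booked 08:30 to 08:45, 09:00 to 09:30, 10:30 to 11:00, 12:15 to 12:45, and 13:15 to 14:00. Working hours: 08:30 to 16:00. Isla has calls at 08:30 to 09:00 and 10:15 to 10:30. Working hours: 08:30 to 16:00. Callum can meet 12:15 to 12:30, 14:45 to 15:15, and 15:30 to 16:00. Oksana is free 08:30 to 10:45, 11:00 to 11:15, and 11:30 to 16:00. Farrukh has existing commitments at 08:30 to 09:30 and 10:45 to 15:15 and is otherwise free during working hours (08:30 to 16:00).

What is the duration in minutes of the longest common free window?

Aarav free within 08:30–16:00: 08:45–09:00, 09:30–10:30, 11:00–12:15, 12:45–13:15, 14:00–16:00.
Isla free within 08:30–16:00: 09:00–10:15, 10:30–16:00.
Farrukh free within 08:30–16:00: 09:30–10:45, 15:15–16:00.
Aarav ∩ Isla: 09:30–10:15, 11:00–12:15, 12:45–13:15, 14:00–16:00.
Aarav ∩ Isla ∩ Callum: 14:45–15:15, 15:30–16:00.
Aarav ∩ Isla ∩ Callum ∩ Oksana: 14:45–15:15, 15:30–16:00.
Aarav ∩ Isla ∩ Callum ∩ Oksana ∩ Farrukh: 15:30–16:00.
Single common window of 30 minutes.

30 minutes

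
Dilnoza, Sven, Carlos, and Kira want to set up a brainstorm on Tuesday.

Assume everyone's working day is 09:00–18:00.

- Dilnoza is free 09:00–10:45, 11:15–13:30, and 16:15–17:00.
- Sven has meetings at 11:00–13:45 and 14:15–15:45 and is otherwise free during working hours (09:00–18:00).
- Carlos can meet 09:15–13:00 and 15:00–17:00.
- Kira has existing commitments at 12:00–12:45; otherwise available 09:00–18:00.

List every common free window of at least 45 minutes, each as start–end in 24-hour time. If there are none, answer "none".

09:15–10:45, 16:15–17:00

Sven free within 09:00–18:00: 09:00–11:00, 13:45–14:15, 15:45–18:00.
Kira free within 09:00–18:00: 09:00–12:00, 12:45–18:00.
Dilnoza ∩ Sven: 09:00–10:45, 16:15–17:00.
Dilnoza ∩ Sven ∩ Carlos: 09:15–10:45, 16:15–17:00.
Dilnoza ∩ Sven ∩ Carlos ∩ Kira: 09:15–10:45, 16:15–17:00.
Windows ≥ 45 min: 09:15–10:45, 16:15–17:00.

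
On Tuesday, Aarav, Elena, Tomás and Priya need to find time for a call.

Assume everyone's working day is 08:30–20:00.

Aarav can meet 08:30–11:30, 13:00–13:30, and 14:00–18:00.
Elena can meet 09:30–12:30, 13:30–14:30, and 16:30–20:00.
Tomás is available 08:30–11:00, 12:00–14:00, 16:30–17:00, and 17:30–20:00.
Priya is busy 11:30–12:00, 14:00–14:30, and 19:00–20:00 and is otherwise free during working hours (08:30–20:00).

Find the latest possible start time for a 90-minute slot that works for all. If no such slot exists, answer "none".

09:30

Priya free within 08:30–20:00: 08:30–11:30, 12:00–14:00, 14:30–19:00.
Aarav ∩ Elena: 09:30–11:30, 14:00–14:30, 16:30–18:00.
Aarav ∩ Elena ∩ Tomás: 09:30–11:00, 16:30–17:00, 17:30–18:00.
Aarav ∩ Elena ∩ Tomás ∩ Priya: 09:30–11:00, 16:30–17:00, 17:30–18:00.
Windows ≥ 90 min: 09:30–11:00.
Latest start in the last window 09:30–11:00 is 11:00 − 90 min = 09:30.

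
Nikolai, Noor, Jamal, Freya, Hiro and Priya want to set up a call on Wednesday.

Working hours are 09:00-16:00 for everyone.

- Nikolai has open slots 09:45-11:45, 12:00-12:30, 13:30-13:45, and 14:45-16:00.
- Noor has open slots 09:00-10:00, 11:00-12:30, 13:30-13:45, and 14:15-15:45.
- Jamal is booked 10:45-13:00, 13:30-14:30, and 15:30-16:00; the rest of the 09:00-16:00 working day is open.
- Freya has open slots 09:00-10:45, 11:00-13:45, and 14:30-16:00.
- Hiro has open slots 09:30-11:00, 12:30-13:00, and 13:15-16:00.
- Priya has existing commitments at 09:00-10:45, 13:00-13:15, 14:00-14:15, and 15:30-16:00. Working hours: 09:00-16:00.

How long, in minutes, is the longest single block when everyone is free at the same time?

Jamal free within 09:00–16:00: 09:00–10:45, 13:00–13:30, 14:30–15:30.
Priya free within 09:00–16:00: 10:45–13:00, 13:15–14:00, 14:15–15:30.
Nikolai ∩ Noor: 09:45–10:00, 11:00–11:45, 12:00–12:30, 13:30–13:45, 14:45–15:45.
Nikolai ∩ Noor ∩ Jamal: 09:45–10:00, 14:45–15:30.
Nikolai ∩ Noor ∩ Jamal ∩ Freya: 09:45–10:00, 14:45–15:30.
Nikolai ∩ Noor ∩ Jamal ∩ Freya ∩ Hiro: 09:45–10:00, 14:45–15:30.
Nikolai ∩ Noor ∩ Jamal ∩ Freya ∩ Hiro ∩ Priya: 14:45–15:30.
Single common window of 45 minutes.

45 minutes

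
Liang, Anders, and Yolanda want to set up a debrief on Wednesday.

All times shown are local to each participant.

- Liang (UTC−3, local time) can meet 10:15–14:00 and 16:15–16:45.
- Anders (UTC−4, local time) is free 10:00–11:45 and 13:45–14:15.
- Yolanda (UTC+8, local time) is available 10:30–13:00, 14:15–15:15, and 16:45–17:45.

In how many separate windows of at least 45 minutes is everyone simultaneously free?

Liang → UTC: 13:15–17:00, 19:15–19:45.
Anders → UTC: 14:00–15:45, 17:45–18:15.
Yolanda → UTC: 02:30–05:00, 06:15–07:15, 08:45–09:45.
Liang ∩ Anders: 14:00–15:45.
Liang ∩ Anders ∩ Yolanda: (none).
Windows ≥ 45 min: (none).
That's 0 windows.

0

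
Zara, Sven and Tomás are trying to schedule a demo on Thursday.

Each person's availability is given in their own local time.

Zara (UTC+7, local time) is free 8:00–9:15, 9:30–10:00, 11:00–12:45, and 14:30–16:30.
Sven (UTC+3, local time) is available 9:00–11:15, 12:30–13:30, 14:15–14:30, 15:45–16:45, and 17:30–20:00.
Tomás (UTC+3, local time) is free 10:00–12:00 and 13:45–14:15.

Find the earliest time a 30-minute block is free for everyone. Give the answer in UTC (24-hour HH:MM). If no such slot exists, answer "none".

Zara → UTC: 01:00–02:15, 02:30–03:00, 04:00–05:45, 07:30–09:30.
Sven → UTC: 06:00–08:15, 09:30–10:30, 11:15–11:30, 12:45–13:45, 14:30–17:00.
Tomás → UTC: 07:00–09:00, 10:45–11:15.
Zara ∩ Sven: 07:30–08:15.
Zara ∩ Sven ∩ Tomás: 07:30–08:15.
Windows ≥ 30 min: 07:30–08:15.
Earliest such window starts at 07:30.

07:30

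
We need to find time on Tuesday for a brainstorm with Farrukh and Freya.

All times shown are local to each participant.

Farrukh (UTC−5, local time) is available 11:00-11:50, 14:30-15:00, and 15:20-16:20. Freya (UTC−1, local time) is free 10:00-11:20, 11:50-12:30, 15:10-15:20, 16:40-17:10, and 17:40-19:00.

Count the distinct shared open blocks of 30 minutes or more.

Farrukh → UTC: 16:00–16:50, 19:30–20:00, 20:20–21:20.
Freya → UTC: 11:00–12:20, 12:50–13:30, 16:10–16:20, 17:40–18:10, 18:40–20:00.
Farrukh ∩ Freya: 16:10–16:20, 19:30–20:00.
Windows ≥ 30 min: 19:30–20:00.
That's 1 window.

1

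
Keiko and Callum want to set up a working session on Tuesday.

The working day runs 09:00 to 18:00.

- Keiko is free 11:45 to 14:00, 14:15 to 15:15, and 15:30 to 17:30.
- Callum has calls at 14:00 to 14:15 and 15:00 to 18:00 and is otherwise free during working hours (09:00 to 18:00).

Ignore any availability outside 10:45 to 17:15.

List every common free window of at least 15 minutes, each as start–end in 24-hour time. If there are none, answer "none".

11:45–14:00, 14:15–15:00

Callum free within 09:00–18:00: 09:00–14:00, 14:15–15:00.
Keiko ∩ Callum: 11:45–14:00, 14:15–15:00.
Restricted to 10:45–17:15: 11:45–14:00, 14:15–15:00.
Windows ≥ 15 min: 11:45–14:00, 14:15–15:00.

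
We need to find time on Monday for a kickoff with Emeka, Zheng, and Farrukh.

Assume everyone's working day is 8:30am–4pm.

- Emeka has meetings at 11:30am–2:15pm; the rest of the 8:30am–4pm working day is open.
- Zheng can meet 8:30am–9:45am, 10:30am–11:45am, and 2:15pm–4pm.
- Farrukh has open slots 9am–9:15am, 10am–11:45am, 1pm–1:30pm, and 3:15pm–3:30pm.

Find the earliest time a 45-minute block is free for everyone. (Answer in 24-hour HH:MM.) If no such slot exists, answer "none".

Emeka free within 08:30–16:00: 08:30–11:30, 14:15–16:00.
Emeka ∩ Zheng: 08:30–09:45, 10:30–11:30, 14:15–16:00.
Emeka ∩ Zheng ∩ Farrukh: 09:00–09:15, 10:30–11:30, 15:15–15:30.
Windows ≥ 45 min: 10:30–11:30.
Earliest such window starts at 10:30.

10:30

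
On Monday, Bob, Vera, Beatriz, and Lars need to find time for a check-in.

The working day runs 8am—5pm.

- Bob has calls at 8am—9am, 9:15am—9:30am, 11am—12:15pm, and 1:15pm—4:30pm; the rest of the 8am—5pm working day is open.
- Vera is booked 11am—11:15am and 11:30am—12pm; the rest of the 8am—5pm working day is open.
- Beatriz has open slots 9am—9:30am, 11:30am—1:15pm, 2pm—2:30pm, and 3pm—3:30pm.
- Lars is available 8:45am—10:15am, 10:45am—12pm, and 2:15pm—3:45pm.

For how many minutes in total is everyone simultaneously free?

Bob free within 08:00–17:00: 09:00–09:15, 09:30–11:00, 12:15–13:15, 16:30–17:00.
Vera free within 08:00–17:00: 08:00–11:00, 11:15–11:30, 12:00–17:00.
Bob ∩ Vera: 09:00–09:15, 09:30–11:00, 12:15–13:15, 16:30–17:00.
Bob ∩ Vera ∩ Beatriz: 09:00–09:15, 12:15–13:15.
Bob ∩ Vera ∩ Beatriz ∩ Lars: 09:00–09:15.
Total common minutes: 15.

15 minutes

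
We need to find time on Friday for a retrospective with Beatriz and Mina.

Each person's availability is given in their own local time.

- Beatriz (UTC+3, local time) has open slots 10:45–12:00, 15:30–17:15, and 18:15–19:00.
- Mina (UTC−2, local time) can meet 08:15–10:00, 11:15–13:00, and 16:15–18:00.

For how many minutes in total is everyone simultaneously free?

Beatriz → UTC: 07:45–09:00, 12:30–14:15, 15:15–16:00.
Mina → UTC: 10:15–12:00, 13:15–15:00, 18:15–20:00.
Beatriz ∩ Mina: 13:15–14:15.
Total common minutes: 60.

60 minutes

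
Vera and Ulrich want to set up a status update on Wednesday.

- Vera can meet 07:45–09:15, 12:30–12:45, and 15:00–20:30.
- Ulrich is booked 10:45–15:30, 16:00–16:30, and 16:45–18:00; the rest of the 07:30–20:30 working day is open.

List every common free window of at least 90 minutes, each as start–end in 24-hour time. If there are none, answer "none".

07:45–09:15, 18:00–20:30

Ulrich free within 07:30–20:30: 07:30–10:45, 15:30–16:00, 16:30–16:45, 18:00–20:30.
Vera ∩ Ulrich: 07:45–09:15, 15:30–16:00, 16:30–16:45, 18:00–20:30.
Windows ≥ 90 min: 07:45–09:15, 18:00–20:30.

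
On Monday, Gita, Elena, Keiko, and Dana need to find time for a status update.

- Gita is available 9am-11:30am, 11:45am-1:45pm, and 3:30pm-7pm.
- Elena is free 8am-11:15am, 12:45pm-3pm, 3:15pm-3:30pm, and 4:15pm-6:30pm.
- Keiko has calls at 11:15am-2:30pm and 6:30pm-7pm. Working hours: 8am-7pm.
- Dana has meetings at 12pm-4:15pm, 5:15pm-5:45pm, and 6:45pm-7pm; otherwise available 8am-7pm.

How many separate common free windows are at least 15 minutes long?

3

Keiko free within 08:00–19:00: 08:00–11:15, 14:30–18:30.
Dana free within 08:00–19:00: 08:00–12:00, 16:15–17:15, 17:45–18:45.
Gita ∩ Elena: 09:00–11:15, 12:45–13:45, 16:15–18:30.
Gita ∩ Elena ∩ Keiko: 09:00–11:15, 16:15–18:30.
Gita ∩ Elena ∩ Keiko ∩ Dana: 09:00–11:15, 16:15–17:15, 17:45–18:30.
Windows ≥ 15 min: 09:00–11:15, 16:15–17:15, 17:45–18:30.
That's 3 windows.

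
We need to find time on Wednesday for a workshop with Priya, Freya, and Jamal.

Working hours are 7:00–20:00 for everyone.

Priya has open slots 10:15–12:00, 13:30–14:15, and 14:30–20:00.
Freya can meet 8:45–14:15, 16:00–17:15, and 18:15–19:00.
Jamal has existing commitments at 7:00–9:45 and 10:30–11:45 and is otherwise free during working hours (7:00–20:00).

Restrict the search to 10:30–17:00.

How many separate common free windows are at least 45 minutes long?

2

Jamal free within 07:00–20:00: 09:45–10:30, 11:45–20:00.
Priya ∩ Freya: 10:15–12:00, 13:30–14:15, 16:00–17:15, 18:15–19:00.
Priya ∩ Freya ∩ Jamal: 10:15–10:30, 11:45–12:00, 13:30–14:15, 16:00–17:15, 18:15–19:00.
Restricted to 10:30–17:00: 11:45–12:00, 13:30–14:15, 16:00–17:00.
Windows ≥ 45 min: 13:30–14:15, 16:00–17:00.
That's 2 windows.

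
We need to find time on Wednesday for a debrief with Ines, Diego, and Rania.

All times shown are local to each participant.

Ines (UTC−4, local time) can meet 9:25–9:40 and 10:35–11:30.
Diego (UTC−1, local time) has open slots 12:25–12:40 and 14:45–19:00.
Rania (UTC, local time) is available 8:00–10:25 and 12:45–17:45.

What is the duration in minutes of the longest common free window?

Ines → UTC: 13:25–13:40, 14:35–15:30.
Diego → UTC: 13:25–13:40, 15:45–20:00.
Rania → UTC: 08:00–10:25, 12:45–17:45.
Ines ∩ Diego: 13:25–13:40.
Ines ∩ Diego ∩ Rania: 13:25–13:40.
Single common window of 15 minutes.

15 minutes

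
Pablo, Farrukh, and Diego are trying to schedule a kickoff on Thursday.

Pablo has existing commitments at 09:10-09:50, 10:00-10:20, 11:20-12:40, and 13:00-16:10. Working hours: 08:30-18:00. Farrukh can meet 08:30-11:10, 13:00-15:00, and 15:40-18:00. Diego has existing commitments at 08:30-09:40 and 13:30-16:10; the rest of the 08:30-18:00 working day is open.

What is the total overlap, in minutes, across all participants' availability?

170 minutes

Pablo free within 08:30–18:00: 08:30–09:10, 09:50–10:00, 10:20–11:20, 12:40–13:00, 16:10–18:00.
Diego free within 08:30–18:00: 09:40–13:30, 16:10–18:00.
Pablo ∩ Farrukh: 08:30–09:10, 09:50–10:00, 10:20–11:10, 16:10–18:00.
Pablo ∩ Farrukh ∩ Diego: 09:50–10:00, 10:20–11:10, 16:10–18:00.
Total common minutes: 10 + 50 + 110 = 170.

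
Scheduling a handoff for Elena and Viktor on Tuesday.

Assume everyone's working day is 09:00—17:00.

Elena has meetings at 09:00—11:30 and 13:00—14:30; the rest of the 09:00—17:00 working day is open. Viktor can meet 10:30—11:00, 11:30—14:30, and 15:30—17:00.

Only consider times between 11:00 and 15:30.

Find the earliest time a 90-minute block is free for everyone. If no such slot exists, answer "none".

11:30

Elena free within 09:00–17:00: 11:30–13:00, 14:30–17:00.
Elena ∩ Viktor: 11:30–13:00, 15:30–17:00.
Restricted to 11:00–15:30: 11:30–13:00.
Windows ≥ 90 min: 11:30–13:00.
Earliest such window starts at 11:30.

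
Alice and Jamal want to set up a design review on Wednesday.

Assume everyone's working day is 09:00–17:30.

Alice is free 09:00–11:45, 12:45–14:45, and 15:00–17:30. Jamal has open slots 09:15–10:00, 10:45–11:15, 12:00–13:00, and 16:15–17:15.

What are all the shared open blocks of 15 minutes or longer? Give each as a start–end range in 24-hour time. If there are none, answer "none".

Alice ∩ Jamal: 09:15–10:00, 10:45–11:15, 12:45–13:00, 16:15–17:15.
Windows ≥ 15 min: 09:15–10:00, 10:45–11:15, 12:45–13:00, 16:15–17:15.

09:15–10:00, 10:45–11:15, 12:45–13:00, 16:15–17:15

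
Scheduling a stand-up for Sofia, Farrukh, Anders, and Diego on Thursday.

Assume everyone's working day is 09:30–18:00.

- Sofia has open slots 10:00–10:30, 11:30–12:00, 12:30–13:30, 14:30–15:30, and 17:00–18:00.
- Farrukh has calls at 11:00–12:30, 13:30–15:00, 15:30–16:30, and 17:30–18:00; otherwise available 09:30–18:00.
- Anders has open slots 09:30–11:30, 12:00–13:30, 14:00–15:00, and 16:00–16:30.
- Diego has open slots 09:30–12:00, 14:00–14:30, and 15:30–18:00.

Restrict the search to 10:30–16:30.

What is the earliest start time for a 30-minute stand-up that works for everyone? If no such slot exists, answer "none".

none

Farrukh free within 09:30–18:00: 09:30–11:00, 12:30–13:30, 15:00–15:30, 16:30–17:30.
Sofia ∩ Farrukh: 10:00–10:30, 12:30–13:30, 15:00–15:30, 17:00–17:30.
Sofia ∩ Farrukh ∩ Anders: 10:00–10:30, 12:30–13:30.
Sofia ∩ Farrukh ∩ Anders ∩ Diego: 10:00–10:30.
Restricted to 10:30–16:30: (none).
Windows ≥ 30 min: (none).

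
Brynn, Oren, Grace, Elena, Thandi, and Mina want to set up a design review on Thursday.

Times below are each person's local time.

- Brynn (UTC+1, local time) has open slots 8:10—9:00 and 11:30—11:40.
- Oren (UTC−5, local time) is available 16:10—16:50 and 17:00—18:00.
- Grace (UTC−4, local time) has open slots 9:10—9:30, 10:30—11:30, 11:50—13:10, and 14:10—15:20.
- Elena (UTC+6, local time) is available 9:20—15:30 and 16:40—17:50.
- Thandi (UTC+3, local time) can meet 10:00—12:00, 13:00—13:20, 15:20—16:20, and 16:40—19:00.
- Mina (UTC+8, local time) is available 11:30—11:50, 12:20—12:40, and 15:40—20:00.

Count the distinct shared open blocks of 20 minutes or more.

Brynn → UTC: 07:10–08:00, 10:30–10:40.
Oren → UTC: 21:10–21:50, 22:00–23:00.
Grace → UTC: 13:10–13:30, 14:30–15:30, 15:50–17:10, 18:10–19:20.
Elena → UTC: 03:20–09:30, 10:40–11:50.
Thandi → UTC: 07:00–09:00, 10:00–10:20, 12:20–13:20, 13:40–16:00.
Mina → UTC: 03:30–03:50, 04:20–04:40, 07:40–12:00.
Brynn ∩ Oren: (none).
Brynn ∩ Oren ∩ Grace: (none).
Brynn ∩ Oren ∩ Grace ∩ Elena: (none).
Brynn ∩ Oren ∩ Grace ∩ Elena ∩ Thandi: (none).
Brynn ∩ Oren ∩ Grace ∩ Elena ∩ Thandi ∩ Mina: (none).
Windows ≥ 20 min: (none).
That's 0 windows.

0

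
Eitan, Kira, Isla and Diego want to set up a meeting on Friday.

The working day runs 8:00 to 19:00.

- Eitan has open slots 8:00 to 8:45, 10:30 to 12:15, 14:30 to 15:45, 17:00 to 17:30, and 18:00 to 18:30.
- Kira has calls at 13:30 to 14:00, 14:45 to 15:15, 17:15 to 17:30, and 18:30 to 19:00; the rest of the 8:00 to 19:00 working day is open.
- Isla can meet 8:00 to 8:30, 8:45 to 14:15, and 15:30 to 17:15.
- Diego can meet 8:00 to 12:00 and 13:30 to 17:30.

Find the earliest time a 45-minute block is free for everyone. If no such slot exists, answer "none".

Kira free within 08:00–19:00: 08:00–13:30, 14:00–14:45, 15:15–17:15, 17:30–18:30.
Eitan ∩ Kira: 08:00–08:45, 10:30–12:15, 14:30–14:45, 15:15–15:45, 17:00–17:15, 18:00–18:30.
Eitan ∩ Kira ∩ Isla: 08:00–08:30, 10:30–12:15, 15:30–15:45, 17:00–17:15.
Eitan ∩ Kira ∩ Isla ∩ Diego: 08:00–08:30, 10:30–12:00, 15:30–15:45, 17:00–17:15.
Windows ≥ 45 min: 10:30–12:00.
Earliest such window starts at 10:30.

10:30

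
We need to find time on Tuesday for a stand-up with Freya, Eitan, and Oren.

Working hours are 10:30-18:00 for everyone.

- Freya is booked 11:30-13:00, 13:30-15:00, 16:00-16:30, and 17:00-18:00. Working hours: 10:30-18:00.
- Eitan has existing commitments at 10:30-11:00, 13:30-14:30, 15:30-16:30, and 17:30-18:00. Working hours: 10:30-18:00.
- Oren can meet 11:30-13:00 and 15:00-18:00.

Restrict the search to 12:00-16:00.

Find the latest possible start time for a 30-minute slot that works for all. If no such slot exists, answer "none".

Freya free within 10:30–18:00: 10:30–11:30, 13:00–13:30, 15:00–16:00, 16:30–17:00.
Eitan free within 10:30–18:00: 11:00–13:30, 14:30–15:30, 16:30–17:30.
Freya ∩ Eitan: 11:00–11:30, 13:00–13:30, 15:00–15:30, 16:30–17:00.
Freya ∩ Eitan ∩ Oren: 15:00–15:30, 16:30–17:00.
Restricted to 12:00–16:00: 15:00–15:30.
Windows ≥ 30 min: 15:00–15:30.
Latest start in the last window 15:00–15:30 is 15:30 − 30 min = 15:00.

15:00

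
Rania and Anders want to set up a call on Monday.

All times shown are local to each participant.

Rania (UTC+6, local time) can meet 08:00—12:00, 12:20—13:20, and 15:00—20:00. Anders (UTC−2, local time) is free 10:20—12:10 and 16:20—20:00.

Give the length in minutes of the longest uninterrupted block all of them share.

Rania → UTC: 02:00–06:00, 06:20–07:20, 09:00–14:00.
Anders → UTC: 12:20–14:10, 18:20–22:00.
Rania ∩ Anders: 12:20–14:00.
Single common window of 100 minutes.

100 minutes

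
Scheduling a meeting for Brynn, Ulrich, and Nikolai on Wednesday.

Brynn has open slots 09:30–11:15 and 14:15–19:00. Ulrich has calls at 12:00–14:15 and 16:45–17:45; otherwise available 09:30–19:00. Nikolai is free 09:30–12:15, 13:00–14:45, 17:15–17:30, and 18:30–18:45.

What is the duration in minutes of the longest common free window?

105 minutes

Ulrich free within 09:30–19:00: 09:30–12:00, 14:15–16:45, 17:45–19:00.
Brynn ∩ Ulrich: 09:30–11:15, 14:15–16:45, 17:45–19:00.
Brynn ∩ Ulrich ∩ Nikolai: 09:30–11:15, 14:15–14:45, 18:30–18:45.
Common window lengths: 105, 30, 15 min; longest is 105.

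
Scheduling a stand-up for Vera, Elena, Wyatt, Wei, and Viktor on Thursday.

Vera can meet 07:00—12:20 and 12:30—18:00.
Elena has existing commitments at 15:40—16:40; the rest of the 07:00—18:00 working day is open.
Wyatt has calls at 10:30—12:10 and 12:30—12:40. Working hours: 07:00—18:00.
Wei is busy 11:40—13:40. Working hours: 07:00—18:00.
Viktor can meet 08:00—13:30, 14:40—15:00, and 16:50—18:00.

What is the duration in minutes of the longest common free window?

Elena free within 07:00–18:00: 07:00–15:40, 16:40–18:00.
Wyatt free within 07:00–18:00: 07:00–10:30, 12:10–12:30, 12:40–18:00.
Wei free within 07:00–18:00: 07:00–11:40, 13:40–18:00.
Vera ∩ Elena: 07:00–12:20, 12:30–15:40, 16:40–18:00.
Vera ∩ Elena ∩ Wyatt: 07:00–10:30, 12:10–12:20, 12:40–15:40, 16:40–18:00.
Vera ∩ Elena ∩ Wyatt ∩ Wei: 07:00–10:30, 13:40–15:40, 16:40–18:00.
Vera ∩ Elena ∩ Wyatt ∩ Wei ∩ Viktor: 08:00–10:30, 14:40–15:00, 16:50–18:00.
Common window lengths: 150, 20, 70 min; longest is 150.

150 minutes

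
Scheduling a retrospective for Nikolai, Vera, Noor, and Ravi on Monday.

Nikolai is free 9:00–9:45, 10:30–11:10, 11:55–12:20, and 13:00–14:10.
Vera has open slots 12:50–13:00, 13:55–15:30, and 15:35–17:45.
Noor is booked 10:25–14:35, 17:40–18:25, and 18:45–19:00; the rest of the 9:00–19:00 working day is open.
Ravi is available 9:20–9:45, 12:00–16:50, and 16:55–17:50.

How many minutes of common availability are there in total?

Noor free within 09:00–19:00: 09:00–10:25, 14:35–17:40, 18:25–18:45.
Nikolai ∩ Vera: 13:55–14:10.
Nikolai ∩ Vera ∩ Noor: (none).
Nikolai ∩ Vera ∩ Noor ∩ Ravi: (none).
Total common minutes: 0.

0 minutes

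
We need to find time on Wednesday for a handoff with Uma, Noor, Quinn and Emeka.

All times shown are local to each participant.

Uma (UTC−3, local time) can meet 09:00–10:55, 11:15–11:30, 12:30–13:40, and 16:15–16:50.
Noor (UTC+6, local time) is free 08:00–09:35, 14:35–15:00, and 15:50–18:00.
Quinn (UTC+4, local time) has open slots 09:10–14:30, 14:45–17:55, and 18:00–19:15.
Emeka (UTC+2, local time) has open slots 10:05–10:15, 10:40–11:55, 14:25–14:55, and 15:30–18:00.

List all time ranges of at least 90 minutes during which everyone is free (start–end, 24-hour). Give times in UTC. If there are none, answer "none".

Uma → UTC: 12:00–13:55, 14:15–14:30, 15:30–16:40, 19:15–19:50.
Noor → UTC: 02:00–03:35, 08:35–09:00, 09:50–12:00.
Quinn → UTC: 05:10–10:30, 10:45–13:55, 14:00–15:15.
Emeka → UTC: 08:05–08:15, 08:40–09:55, 12:25–12:55, 13:30–16:00.
Uma ∩ Noor: (none).
Uma ∩ Noor ∩ Quinn: (none).
Uma ∩ Noor ∩ Quinn ∩ Emeka: (none).
Windows ≥ 90 min: (none).

none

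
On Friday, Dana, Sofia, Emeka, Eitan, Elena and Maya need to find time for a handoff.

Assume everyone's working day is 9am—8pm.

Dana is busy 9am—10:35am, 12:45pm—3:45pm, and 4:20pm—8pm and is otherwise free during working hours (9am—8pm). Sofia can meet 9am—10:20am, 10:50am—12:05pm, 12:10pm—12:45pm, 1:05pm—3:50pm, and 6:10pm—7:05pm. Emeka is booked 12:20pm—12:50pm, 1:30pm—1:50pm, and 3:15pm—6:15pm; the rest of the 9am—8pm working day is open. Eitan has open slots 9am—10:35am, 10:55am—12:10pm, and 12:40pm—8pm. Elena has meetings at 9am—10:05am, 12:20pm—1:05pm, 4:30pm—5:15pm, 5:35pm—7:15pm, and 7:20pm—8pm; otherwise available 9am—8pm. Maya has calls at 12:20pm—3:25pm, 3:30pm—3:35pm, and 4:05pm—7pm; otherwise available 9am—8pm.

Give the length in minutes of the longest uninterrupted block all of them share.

Dana free within 09:00–20:00: 10:35–12:45, 15:45–16:20.
Emeka free within 09:00–20:00: 09:00–12:20, 12:50–13:30, 13:50–15:15, 18:15–20:00.
Elena free within 09:00–20:00: 10:05–12:20, 13:05–16:30, 17:15–17:35, 19:15–19:20.
Maya free within 09:00–20:00: 09:00–12:20, 15:25–15:30, 15:35–16:05, 19:00–20:00.
Dana ∩ Sofia: 10:50–12:05, 12:10–12:45, 15:45–15:50.
Dana ∩ Sofia ∩ Emeka: 10:50–12:05, 12:10–12:20.
Dana ∩ Sofia ∩ Emeka ∩ Eitan: 10:55–12:05.
Dana ∩ Sofia ∩ Emeka ∩ Eitan ∩ Elena: 10:55–12:05.
Dana ∩ Sofia ∩ Emeka ∩ Eitan ∩ Elena ∩ Maya: 10:55–12:05.
Single common window of 70 minutes.

70 minutes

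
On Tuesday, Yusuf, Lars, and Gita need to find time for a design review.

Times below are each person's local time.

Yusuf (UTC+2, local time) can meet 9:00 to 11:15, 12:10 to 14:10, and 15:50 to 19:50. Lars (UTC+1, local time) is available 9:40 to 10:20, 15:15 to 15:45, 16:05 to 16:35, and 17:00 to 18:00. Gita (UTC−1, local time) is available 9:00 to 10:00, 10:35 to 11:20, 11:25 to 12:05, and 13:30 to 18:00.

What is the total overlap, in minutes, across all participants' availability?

105 minutes

Yusuf → UTC: 07:00–09:15, 10:10–12:10, 13:50–17:50.
Lars → UTC: 08:40–09:20, 14:15–14:45, 15:05–15:35, 16:00–17:00.
Gita → UTC: 10:00–11:00, 11:35–12:20, 12:25–13:05, 14:30–19:00.
Yusuf ∩ Lars: 08:40–09:15, 14:15–14:45, 15:05–15:35, 16:00–17:00.
Yusuf ∩ Lars ∩ Gita: 14:30–14:45, 15:05–15:35, 16:00–17:00.
Total common minutes: 15 + 30 + 60 = 105.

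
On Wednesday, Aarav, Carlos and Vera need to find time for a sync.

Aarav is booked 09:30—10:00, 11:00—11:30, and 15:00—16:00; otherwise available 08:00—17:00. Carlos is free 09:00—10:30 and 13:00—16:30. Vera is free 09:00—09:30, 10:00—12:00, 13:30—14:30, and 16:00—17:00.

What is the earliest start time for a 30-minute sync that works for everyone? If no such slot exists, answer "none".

Aarav free within 08:00–17:00: 08:00–09:30, 10:00–11:00, 11:30–15:00, 16:00–17:00.
Aarav ∩ Carlos: 09:00–09:30, 10:00–10:30, 13:00–15:00, 16:00–16:30.
Aarav ∩ Carlos ∩ Vera: 09:00–09:30, 10:00–10:30, 13:30–14:30, 16:00–16:30.
Windows ≥ 30 min: 09:00–09:30, 10:00–10:30, 13:30–14:30, 16:00–16:30.
Earliest such window starts at 09:00.

09:00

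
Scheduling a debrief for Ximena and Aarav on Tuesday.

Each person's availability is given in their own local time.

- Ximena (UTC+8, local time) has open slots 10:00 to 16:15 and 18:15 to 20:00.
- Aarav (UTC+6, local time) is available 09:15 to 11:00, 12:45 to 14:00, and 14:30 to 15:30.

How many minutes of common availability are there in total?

Ximena → UTC: 02:00–08:15, 10:15–12:00.
Aarav → UTC: 03:15–05:00, 06:45–08:00, 08:30–09:30.
Ximena ∩ Aarav: 03:15–05:00, 06:45–08:00.
Total common minutes: 105 + 75 = 180.

180 minutes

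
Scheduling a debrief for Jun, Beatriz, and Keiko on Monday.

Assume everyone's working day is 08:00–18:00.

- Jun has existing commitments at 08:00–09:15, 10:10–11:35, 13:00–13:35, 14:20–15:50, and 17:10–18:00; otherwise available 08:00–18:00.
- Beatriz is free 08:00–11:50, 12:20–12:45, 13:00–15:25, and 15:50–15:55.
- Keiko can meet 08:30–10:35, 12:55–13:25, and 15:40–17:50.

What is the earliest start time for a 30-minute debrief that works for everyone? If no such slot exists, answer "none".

09:15

Jun free within 08:00–18:00: 09:15–10:10, 11:35–13:00, 13:35–14:20, 15:50–17:10.
Jun ∩ Beatriz: 09:15–10:10, 11:35–11:50, 12:20–12:45, 13:35–14:20, 15:50–15:55.
Jun ∩ Beatriz ∩ Keiko: 09:15–10:10, 15:50–15:55.
Windows ≥ 30 min: 09:15–10:10.
Earliest such window starts at 09:15.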